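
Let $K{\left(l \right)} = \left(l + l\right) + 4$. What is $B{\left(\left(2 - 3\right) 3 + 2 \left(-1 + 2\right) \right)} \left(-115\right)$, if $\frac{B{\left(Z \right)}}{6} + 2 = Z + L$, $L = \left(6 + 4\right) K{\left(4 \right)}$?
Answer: $-80730$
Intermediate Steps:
$K{\left(l \right)} = 4 + 2 l$ ($K{\left(l \right)} = 2 l + 4 = 4 + 2 l$)
$L = 120$ ($L = \left(6 + 4\right) \left(4 + 2 \cdot 4\right) = 10 \left(4 + 8\right) = 10 \cdot 12 = 120$)
$B{\left(Z \right)} = 708 + 6 Z$ ($B{\left(Z \right)} = -12 + 6 \left(Z + 120\right) = -12 + 6 \left(120 + Z\right) = -12 + \left(720 + 6 Z\right) = 708 + 6 Z$)
$B{\left(\left(2 - 3\right) 3 + 2 \left(-1 + 2\right) \right)} \left(-115\right) = \left(708 + 6 \left(\left(2 - 3\right) 3 + 2 \left(-1 + 2\right)\right)\right) \left(-115\right) = \left(708 + 6 \left(\left(-1\right) 3 + 2 \cdot 1\right)\right) \left(-115\right) = \left(708 + 6 \left(-3 + 2\right)\right) \left(-115\right) = \left(708 + 6 \left(-1\right)\right) \left(-115\right) = \left(708 - 6\right) \left(-115\right) = 702 \left(-115\right) = -80730$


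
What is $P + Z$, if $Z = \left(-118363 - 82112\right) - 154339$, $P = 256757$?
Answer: $-98057$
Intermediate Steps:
$Z = -354814$ ($Z = -200475 - 154339 = -354814$)
$P + Z = 256757 - 354814 = -98057$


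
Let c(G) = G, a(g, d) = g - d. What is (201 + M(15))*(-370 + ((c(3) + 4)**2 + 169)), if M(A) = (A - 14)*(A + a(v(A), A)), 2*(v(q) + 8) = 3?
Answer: -29564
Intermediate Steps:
v(q) = -13/2 (v(q) = -8 + (1/2)*3 = -8 + 3/2 = -13/2)
M(A) = 91 - 13*A/2 (M(A) = (A - 14)*(A + (-13/2 - A)) = (-14 + A)*(-13/2) = 91 - 13*A/2)
(201 + M(15))*(-370 + ((c(3) + 4)**2 + 169)) = (201 + (91 - 13/2*15))*(-370 + ((3 + 4)**2 + 169)) = (201 + (91 - 195/2))*(-370 + (7**2 + 169)) = (201 - 13/2)*(-370 + (49 + 169)) = 389*(-370 + 218)/2 = (389/2)*(-152) = -29564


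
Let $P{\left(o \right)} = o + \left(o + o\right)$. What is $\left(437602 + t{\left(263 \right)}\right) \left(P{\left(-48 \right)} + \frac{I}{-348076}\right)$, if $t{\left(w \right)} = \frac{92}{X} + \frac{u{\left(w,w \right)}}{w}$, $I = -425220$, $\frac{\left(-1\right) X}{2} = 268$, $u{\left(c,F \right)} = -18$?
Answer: $- \frac{191609093099839113}{3066723598} \approx -6.248 \cdot 10^{7}$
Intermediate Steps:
$X = -536$ ($X = \left(-2\right) 268 = -536$)
$P{\left(o \right)} = 3 o$ ($P{\left(o \right)} = o + 2 o = 3 o$)
$t{\left(w \right)} = - \frac{23}{134} - \frac{18}{w}$ ($t{\left(w \right)} = \frac{92}{-536} - \frac{18}{w} = 92 \left(- \frac{1}{536}\right) - \frac{18}{w} = - \frac{23}{134} - \frac{18}{w}$)
$\left(437602 + t{\left(263 \right)}\right) \left(P{\left(-48 \right)} + \frac{I}{-348076}\right) = \left(437602 - \left(\frac{23}{134} + \frac{18}{263}\right)\right) \left(3 \left(-48\right) - \frac{425220}{-348076}\right) = \left(437602 - \frac{8461}{35242}\right) \left(-144 - - \frac{106305}{87019}\right) = \left(437602 - \frac{8461}{35242}\right) \left(-144 + \frac{106305}{87019}\right) = \left(437602 - \frac{8461}{35242}\right) \left(- \frac{12424431}{87019}\right) = \frac{15421961223}{35242} \left(- \frac{12424431}{87019}\right) = - \frac{191609093099839113}{3066723598}$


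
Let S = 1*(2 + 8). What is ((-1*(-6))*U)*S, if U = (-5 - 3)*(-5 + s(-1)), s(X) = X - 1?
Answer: 3360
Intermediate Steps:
s(X) = -1 + X
U = 56 (U = (-5 - 3)*(-5 + (-1 - 1)) = -8*(-5 - 2) = -8*(-7) = 56)
S = 10 (S = 1*10 = 10)
((-1*(-6))*U)*S = (-1*(-6)*56)*10 = (6*56)*10 = 336*10 = 3360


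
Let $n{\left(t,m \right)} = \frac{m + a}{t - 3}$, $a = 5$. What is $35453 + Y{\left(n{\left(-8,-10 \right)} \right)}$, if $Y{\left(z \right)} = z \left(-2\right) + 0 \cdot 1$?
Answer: $\frac{389973}{11} \approx 35452.0$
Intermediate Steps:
$n{\left(t,m \right)} = \frac{5 + m}{-3 + t}$ ($n{\left(t,m \right)} = \frac{m + 5}{t - 3} = \frac{5 + m}{-3 + t}$)
$Y{\left(z \right)} = - 2 z$ ($Y{\left(z \right)} = - 2 z + 0 = - 2 z$)
$35453 + Y{\left(n{\left(-8,-10 \right)} \right)} = 35453 - 2 \frac{5 - 10}{-3 - 8} = 35453 - 2 \frac{1}{-11} \left(-5\right) = 35453 - 2 \left(\left(- \frac{1}{11}\right) \left(-5\right)\right) = 35453 - \frac{10}{11} = \frac{389973}{11}$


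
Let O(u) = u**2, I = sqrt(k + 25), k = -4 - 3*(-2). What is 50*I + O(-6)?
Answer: 36 + 150*sqrt(3) ≈ 295.81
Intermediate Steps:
k = 2 (k = -4 + 6 = 2)
I = 3*sqrt(3) (I = sqrt(2 + 25) = sqrt(27) = 3*sqrt(3) ≈ 5.1962)
50*I + O(-6) = 50*(3*sqrt(3)) + (-6)**2 = 150*sqrt(3) + 36 = 36 + 150*sqrt(3)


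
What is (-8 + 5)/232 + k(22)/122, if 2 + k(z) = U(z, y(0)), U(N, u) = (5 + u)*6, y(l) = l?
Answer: 3065/14152 ≈ 0.21658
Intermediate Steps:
U(N, u) = 30 + 6*u
k(z) = 28 (k(z) = -2 + (30 + 6*0) = -2 + (30 + 0) = -2 + 30 = 28)
(-8 + 5)/232 + k(22)/122 = (-8 + 5)/232 + 28/122 = (-2*4 + 5)*(1/232) + 28*(1/122) = (-8 + 5)*(1/232) + 14/61 = -3*1/232 + 14/61 = -3/232 + 14/61 = 3065/14152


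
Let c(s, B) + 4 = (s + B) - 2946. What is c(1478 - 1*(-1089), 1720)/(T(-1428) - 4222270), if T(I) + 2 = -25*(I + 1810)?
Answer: -191/604546 ≈ -0.00031594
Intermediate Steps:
T(I) = -45252 - 25*I (T(I) = -2 - 25*(I + 1810) = -2 - 25*(1810 + I) = -2 + (-45250 - 25*I) = -45252 - 25*I)
c(s, B) = -2950 + B + s (c(s, B) = -4 + ((s + B) - 2946) = -4 + ((B + s) - 2946) = -4 + (-2946 + B + s) = -2950 + B + s)
c(1478 - 1*(-1089), 1720)/(T(-1428) - 4222270) = (-2950 + 1720 + (1478 - 1*(-1089)))/((-45252 - 25*(-1428)) - 4222270) = (-2950 + 1720 + (1478 + 1089))/((-45252 + 35700) - 4222270) = (-2950 + 1720 + 2567)/(-9552 - 4222270) = 1337/(-4231822) = 1337*(-1/4231822) = -191/604546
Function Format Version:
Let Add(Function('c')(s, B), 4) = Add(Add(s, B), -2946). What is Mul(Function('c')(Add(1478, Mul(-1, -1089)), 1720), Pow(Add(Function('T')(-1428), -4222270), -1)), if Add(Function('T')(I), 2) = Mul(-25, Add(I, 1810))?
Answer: Rational(-191, 604546) ≈ -0.00031594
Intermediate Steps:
Function('T')(I) = Add(-45252, Mul(-25, I)) (Function('T')(I) = Add(-2, Mul(-25, Add(I, 1810))) = Add(-2, Mul(-25, Add(1810, I))) = Add(-2, Add(-45250, Mul(-25, I))) = Add(-45252, Mul(-25, I)))
Function('c')(s, B) = Add(-2950, B, s) (Function('c')(s, B) = Add(-4, Add(Add(s, B), -2946)) = Add(-4, Add(Add(B, s), -2946)) = Add(-4, Add(-2946, B, s)) = Add(-2950, B, s))
Mul(Function('c')(Add(1478, Mul(-1, -1089)), 1720), Pow(Add(Function('T')(-1428), -4222270), -1)) = Mul(Add(-2950, 1720, Add(1478, Mul(-1, -1089))), Pow(Add(Add(-45252, Mul(-25, -1428)), -4222270), -1)) = Mul(Add(-2950, 1720, Add(1478, 1089)), Pow(Add(Add(-45252, 35700), -4222270), -1)) = Mul(Add(-2950, 1720, 2567), Pow(Add(-9552, -4222270), -1)) = Mul(1337, Pow(-4231822, -1)) = Mul(1337, Rational(-1, 4231822)) = Rational(-191, 604546)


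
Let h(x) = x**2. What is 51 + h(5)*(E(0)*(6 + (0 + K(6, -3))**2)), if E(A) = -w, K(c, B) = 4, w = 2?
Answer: -1049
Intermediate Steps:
E(A) = -2 (E(A) = -1*2 = -2)
51 + h(5)*(E(0)*(6 + (0 + K(6, -3))**2)) = 51 + 5**2*(-2*(6 + (0 + 4)**2)) = 51 + 25*(-2*(6 + 4**2)) = 51 + 25*(-2*(6 + 16)) = 51 + 25*(-2*22) = 51 + 25*(-44) = 51 - 1100 = -1049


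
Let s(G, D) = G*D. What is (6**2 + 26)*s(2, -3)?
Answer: -372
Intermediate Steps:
s(G, D) = D*G
(6**2 + 26)*s(2, -3) = (6**2 + 26)*(-3*2) = (36 + 26)*(-6) = 62*(-6) = -372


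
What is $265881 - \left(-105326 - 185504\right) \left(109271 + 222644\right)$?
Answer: $96531105331$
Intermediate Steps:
$265881 - \left(-105326 - 185504\right) \left(109271 + 222644\right) = 265881 - \left(-290830\right) 331915 = 265881 - -96530839450 = 265881 + 96530839450 = 96531105331$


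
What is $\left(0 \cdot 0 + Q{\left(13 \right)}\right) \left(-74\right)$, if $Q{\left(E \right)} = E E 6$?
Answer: $-75036$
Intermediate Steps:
$Q{\left(E \right)} = 6 E^{2}$ ($Q{\left(E \right)} = E^{2} \cdot 6 = 6 E^{2}$)
$\left(0 \cdot 0 + Q{\left(13 \right)}\right) \left(-74\right) = \left(0 \cdot 0 + 6 \cdot 13^{2}\right) \left(-74\right) = \left(0 + 6 \cdot 169\right) \left(-74\right) = \left(0 + 1014\right) \left(-74\right) = 1014 \left(-74\right) = -75036$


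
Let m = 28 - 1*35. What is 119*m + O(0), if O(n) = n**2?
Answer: -833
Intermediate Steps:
m = -7 (m = 28 - 35 = -7)
119*m + O(0) = 119*(-7) + 0**2 = -833 + 0 = -833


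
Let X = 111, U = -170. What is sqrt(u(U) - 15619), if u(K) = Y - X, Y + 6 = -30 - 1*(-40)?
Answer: I*sqrt(15726) ≈ 125.4*I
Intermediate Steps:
Y = 4 (Y = -6 + (-30 - 1*(-40)) = -6 + (-30 + 40) = -6 + 10 = 4)
u(K) = -107 (u(K) = 4 - 1*111 = 4 - 111 = -107)
sqrt(u(U) - 15619) = sqrt(-107 - 15619) = sqrt(-15726) = I*sqrt(15726)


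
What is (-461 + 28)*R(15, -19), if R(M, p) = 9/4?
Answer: -3897/4 ≈ -974.25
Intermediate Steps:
R(M, p) = 9/4 (R(M, p) = 9*(¼) = 9/4)
(-461 + 28)*R(15, -19) = (-461 + 28)*(9/4) = -433*9/4 = -3897/4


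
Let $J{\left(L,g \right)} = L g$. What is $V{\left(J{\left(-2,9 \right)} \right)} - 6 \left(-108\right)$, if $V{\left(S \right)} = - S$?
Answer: $666$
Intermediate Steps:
$V{\left(J{\left(-2,9 \right)} \right)} - 6 \left(-108\right) = - \left(-2\right) 9 - 6 \left(-108\right) = \left(-1\right) \left(-18\right) - -648 = 18 + 648 = 666$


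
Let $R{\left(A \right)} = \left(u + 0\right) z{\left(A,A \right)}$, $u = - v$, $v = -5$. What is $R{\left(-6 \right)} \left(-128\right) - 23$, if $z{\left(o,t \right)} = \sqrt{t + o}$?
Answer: $-23 - 1280 i \sqrt{3} \approx -23.0 - 2217.0 i$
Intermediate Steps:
$z{\left(o,t \right)} = \sqrt{o + t}$
$u = 5$ ($u = \left(-1\right) \left(-5\right) = 5$)
$R{\left(A \right)} = 5 \sqrt{2} \sqrt{A}$ ($R{\left(A \right)} = \left(5 + 0\right) \sqrt{A + A} = 5 \sqrt{2 A} = 5 \sqrt{2} \sqrt{A}$)
$R{\left(-6 \right)} \left(-128\right) - 23 = 5 \sqrt{2} \sqrt{-6} \left(-128\right) - 23 = 5 \sqrt{2} i \sqrt{6} \left(-128\right) - 23 = 10 i \sqrt{3} \left(-128\right) - 23 = - 1280 i \sqrt{3} - 23 = -23 - 1280 i \sqrt{3}$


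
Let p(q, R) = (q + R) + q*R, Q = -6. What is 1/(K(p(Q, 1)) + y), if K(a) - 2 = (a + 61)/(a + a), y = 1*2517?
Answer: 11/27684 ≈ 0.00039734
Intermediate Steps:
y = 2517
p(q, R) = R + q + R*q (p(q, R) = (R + q) + R*q = R + q + R*q)
K(a) = 2 + (61 + a)/(2*a) (K(a) = 2 + (a + 61)/(a + a) = 2 + (61 + a)/((2*a)) = 2 + (61 + a)*(1/(2*a)) = 2 + (61 + a)/(2*a))
1/(K(p(Q, 1)) + y) = 1/((61 + 5*(1 - 6 + 1*(-6)))/(2*(1 - 6 + 1*(-6))) + 2517) = 1/((61 + 5*(1 - 6 - 6))/(2*(1 - 6 - 6)) + 2517) = 1/((½)*(61 + 5*(-11))/(-11) + 2517) = 1/((½)*(-1/11)*(61 - 55) + 2517) = 1/((½)*(-1/11)*6 + 2517) = 1/(-3/11 + 2517) = 1/(27684/11) = 11/27684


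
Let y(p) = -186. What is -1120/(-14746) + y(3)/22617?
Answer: 3764714/55585047 ≈ 0.067729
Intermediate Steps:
-1120/(-14746) + y(3)/22617 = -1120/(-14746) - 186/22617 = -1120*(-1/14746) - 186*1/22617 = 560/7373 - 62/7539 = 3764714/55585047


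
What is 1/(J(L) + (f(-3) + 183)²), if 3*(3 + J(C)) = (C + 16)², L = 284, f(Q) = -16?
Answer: 1/57886 ≈ 1.7275e-5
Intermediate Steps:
J(C) = -3 + (16 + C)²/3 (J(C) = -3 + (C + 16)²/3 = -3 + (16 + C)²/3)
1/(J(L) + (f(-3) + 183)²) = 1/((-3 + (16 + 284)²/3) + (-16 + 183)²) = 1/((-3 + (⅓)*300²) + 167²) = 1/((-3 + (⅓)*90000) + 27889) = 1/((-3 + 30000) + 27889) = 1/(29997 + 27889) = 1/57886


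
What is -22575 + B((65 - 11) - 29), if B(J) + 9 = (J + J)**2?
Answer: -20084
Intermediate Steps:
B(J) = -9 + 4*J**2 (B(J) = -9 + (J + J)**2 = -9 + (2*J)**2 = -9 + 4*J**2)
-22575 + B((65 - 11) - 29) = -22575 + (-9 + 4*((65 - 11) - 29)**2) = -22575 + (-9 + 4*(54 - 29)**2) = -22575 + (-9 + 4*25**2) = -22575 + (-9 + 4*625) = -22575 + (-9 + 2500) = -22575 + 2491 = -20084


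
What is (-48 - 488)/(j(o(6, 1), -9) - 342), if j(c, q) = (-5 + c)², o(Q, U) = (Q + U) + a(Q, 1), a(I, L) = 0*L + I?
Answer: 268/139 ≈ 1.9281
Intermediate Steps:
a(I, L) = I (a(I, L) = 0 + I = I)
o(Q, U) = U + 2*Q (o(Q, U) = (Q + U) + Q = U + 2*Q)
(-48 - 488)/(j(o(6, 1), -9) - 342) = (-48 - 488)/((-5 + (1 + 2*6))² - 342) = -536/((-5 + (1 + 12))² - 342) = -536/((-5 + 13)² - 342) = -536/(8² - 342) = -536/(64 - 342) = -536/(-278) = -536*(-1/278) = 268/139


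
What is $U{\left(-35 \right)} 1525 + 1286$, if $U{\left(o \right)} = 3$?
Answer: $5861$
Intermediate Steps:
$U{\left(-35 \right)} 1525 + 1286 = 3 \cdot 1525 + 1286 = 4575 + 1286 = 5861$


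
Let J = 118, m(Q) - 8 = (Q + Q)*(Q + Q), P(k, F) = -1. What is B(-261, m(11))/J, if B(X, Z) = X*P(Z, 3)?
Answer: 261/118 ≈ 2.2119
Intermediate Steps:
m(Q) = 8 + 4*Q² (m(Q) = 8 + (Q + Q)*(Q + Q) = 8 + (2*Q)*(2*Q) = 8 + 4*Q²)
B(X, Z) = -X (B(X, Z) = X*(-1) = -X)
B(-261, m(11))/J = -1*(-261)/118 = 261*(1/118) = 261/118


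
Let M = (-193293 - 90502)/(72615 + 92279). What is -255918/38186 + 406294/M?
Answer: -1279180304192153/5418497935 ≈ -2.3608e+5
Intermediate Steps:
M = -283795/164894 ≈ -1.7211
-255918/38186 + 406294/M = -255918/38186 + 406294/(-283795/164894) = -255918*1/38186 + 406294*(-164894/283795) = -127959/19093 - 66995442836/283795 = -1279180304192153/5418497935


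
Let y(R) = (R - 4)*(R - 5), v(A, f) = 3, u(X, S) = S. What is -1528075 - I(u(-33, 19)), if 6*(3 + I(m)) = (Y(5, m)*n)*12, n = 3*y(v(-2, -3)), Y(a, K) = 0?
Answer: -1528072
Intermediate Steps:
y(R) = (-5 + R)*(-4 + R) (y(R) = (-4 + R)*(-5 + R) = (-5 + R)*(-4 + R))
n = 6 (n = 3*(20 + 3**2 - 9*3) = 3*(20 + 9 - 27) = 3*2 = 6)
I(m) = -3 (I(m) = -3 + ((0*6)*12)/6 = -3 + (0*12)/6 = -3 + (1/6)*0 = -3 + 0 = -3)
-1528075 - I(u(-33, 19)) = -1528075 - 1*(-3) = -1528075 + 3 = -1528072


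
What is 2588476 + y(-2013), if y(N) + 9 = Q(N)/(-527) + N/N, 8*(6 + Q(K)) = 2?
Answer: 5456490567/2108 ≈ 2.5885e+6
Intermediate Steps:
Q(K) = -23/4 (Q(K) = -6 + (⅛)*2 = -6 + ¼ = -23/4)
y(N) = -16841/2108 (y(N) = -9 + (-23/4/(-527) + N/N) = -9 + (-23/4*(-1/527) + 1) = -9 + (23/2108 + 1) = -9 + 2131/2108 = -16841/2108)
2588476 + y(-2013) = 2588476 - 16841/2108 = 5456490567/2108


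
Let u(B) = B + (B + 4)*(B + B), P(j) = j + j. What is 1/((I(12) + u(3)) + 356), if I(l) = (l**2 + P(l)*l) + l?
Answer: 1/845 ≈ 0.0011834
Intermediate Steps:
P(j) = 2*j
I(l) = l + 3*l**2 (I(l) = (l**2 + (2*l)*l) + l = (l**2 + 2*l**2) + l = 3*l**2 + l = l + 3*l**2)
u(B) = B + 2*B*(4 + B) (u(B) = B + (4 + B)*(2*B) = B + 2*B*(4 + B))
1/((I(12) + u(3)) + 356) = 1/((12*(1 + 3*12) + 3*(9 + 2*3)) + 356) = 1/((12*(1 + 36) + 3*(9 + 6)) + 356) = 1/((12*37 + 3*15) + 356) = 1/((444 + 45) + 356) = 1/(489 + 356) = 1/845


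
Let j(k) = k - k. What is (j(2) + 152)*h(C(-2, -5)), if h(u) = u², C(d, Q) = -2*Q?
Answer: 15200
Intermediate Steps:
j(k) = 0
(j(2) + 152)*h(C(-2, -5)) = (0 + 152)*(-2*(-5))² = 152*10² = 152*100 = 15200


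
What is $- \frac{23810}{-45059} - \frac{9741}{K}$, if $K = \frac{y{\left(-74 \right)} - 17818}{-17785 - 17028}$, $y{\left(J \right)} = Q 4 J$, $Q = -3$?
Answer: $- \frac{15279709074247}{762848870} \approx -20030.0$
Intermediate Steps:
$y{\left(J \right)} = - 12 J$ ($y{\left(J \right)} = \left(-3\right) 4 J = - 12 J$)
$K = \frac{16930}{34813}$ ($K = \frac{\left(-12\right) \left(-74\right) - 17818}{-17785 - 17028} = \frac{888 - 17818}{-34813} = \left(-16930\right) \left(- \frac{1}{34813}\right) = \frac{16930}{34813} \approx 0.48631$)
$- \frac{23810}{-45059} - \frac{9741}{K} = - \frac{23810}{-45059} - \frac{9741}{\frac{16930}{34813}} = \left(-23810\right) \left(- \frac{1}{45059}\right) - \frac{339113433}{16930} = \frac{23810}{45059} - \frac{339113433}{16930} = - \frac{15279709074247}{762848870}$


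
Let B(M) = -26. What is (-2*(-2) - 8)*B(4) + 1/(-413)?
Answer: 42951/413 ≈ 104.00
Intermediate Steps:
(-2*(-2) - 8)*B(4) + 1/(-413) = (-2*(-2) - 8)*(-26) + 1/(-413) = (4 - 8)*(-26) - 1/413 = -4*(-26) - 1/413 = 104 - 1/413 = 42951/413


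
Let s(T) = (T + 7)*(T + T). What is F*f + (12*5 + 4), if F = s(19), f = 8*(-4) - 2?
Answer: -33528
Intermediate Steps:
f = -34 (f = -32 - 2 = -34)
s(T) = 2*T*(7 + T) (s(T) = (7 + T)*(2*T) = 2*T*(7 + T))
F = 988 (F = 2*19*(7 + 19) = 2*19*26 = 988)
F*f + (12*5 + 4) = 988*(-34) + (12*5 + 4) = -33592 + (60 + 4) = -33592 + 64 = -33528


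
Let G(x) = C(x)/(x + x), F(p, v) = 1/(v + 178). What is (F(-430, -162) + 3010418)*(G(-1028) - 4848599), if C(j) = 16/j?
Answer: -30850293749713318989/2113568 ≈ -1.4596e+13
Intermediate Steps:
F(p, v) = 1/(178 + v)
G(x) = 8/x² (G(x) = (16/x)/(x + x) = (16/x)/((2*x)) = (16/x)*(1/(2*x)) = 8/x²)
(F(-430, -162) + 3010418)*(G(-1028) - 4848599) = (1/(178 - 162) + 3010418)*(8/(-1028)² - 4848599) = (1/16 + 3010418)*(8*(1/1056784) - 4848599) = (1/16 + 3010418)*(1/132098 - 4848599) = (48166689/16)*(-640490230701/132098) = -30850293749713318989/2113568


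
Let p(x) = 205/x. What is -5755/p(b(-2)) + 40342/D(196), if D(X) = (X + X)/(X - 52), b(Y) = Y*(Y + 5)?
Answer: 30110790/2009 ≈ 14988.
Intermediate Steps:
b(Y) = Y*(5 + Y)
D(X) = 2*X/(-52 + X) (D(X) = (2*X)/(-52 + X) = 2*X/(-52 + X))
-5755/p(b(-2)) + 40342/D(196) = -5755/(205/((-2*(5 - 2)))) + 40342/((2*196/(-52 + 196))) = -5755/(205/((-2*3))) + 40342/((2*196/144)) = -5755/(205/(-6)) + 40342/((2*196*(1/144))) = -5755/(205*(-⅙)) + 40342/(49/18) = -5755/(-205/6) + 40342*(18/49) = -5755*(-6/205) + 726156/49 = 6906/41 + 726156/49 = 30110790/2009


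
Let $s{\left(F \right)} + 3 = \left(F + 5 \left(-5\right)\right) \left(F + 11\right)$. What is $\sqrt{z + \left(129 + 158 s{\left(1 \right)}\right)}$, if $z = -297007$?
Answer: $2 i \sqrt{85714} \approx 585.54 i$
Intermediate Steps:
$s{\left(F \right)} = -3 + \left(-25 + F\right) \left(11 + F\right)$ ($s{\left(F \right)} = -3 + \left(F + 5 \left(-5\right)\right) \left(F + 11\right) = -3 + \left(F - 25\right) \left(11 + F\right) = -3 + \left(-25 + F\right) \left(11 + F\right)$)
$\sqrt{z + \left(129 + 158 s{\left(1 \right)}\right)} = \sqrt{-297007 + \left(129 + 158 \left(-278 + 1^{2} - 14\right)\right)} = \sqrt{-297007 + \left(129 + 158 \left(-278 + 1 - 14\right)\right)} = \sqrt{-297007 + \left(129 + 158 \left(-291\right)\right)} = \sqrt{-297007 + \left(129 - 45978\right)} = \sqrt{-297007 - 45849} = \sqrt{-342856} = 2 i \sqrt{85714}$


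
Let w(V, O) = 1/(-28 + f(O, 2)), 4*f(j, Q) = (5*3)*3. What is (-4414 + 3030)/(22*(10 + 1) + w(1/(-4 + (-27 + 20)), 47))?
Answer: -46364/8105 ≈ -5.7204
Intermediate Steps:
f(j, Q) = 45/4 (f(j, Q) = ((5*3)*3)/4 = (15*3)/4 = (¼)*45 = 45/4)
w(V, O) = -4/67 (w(V, O) = 1/(-28 + 45/4) = 1/(-67/4) = -4/67)
(-4414 + 3030)/(22*(10 + 1) + w(1/(-4 + (-27 + 20)), 47)) = (-4414 + 3030)/(22*(10 + 1) - 4/67) = -1384/(22*11 - 4/67) = -1384/(242 - 4/67) = -1384/16210/67 = -1384*67/16210 = -46364/8105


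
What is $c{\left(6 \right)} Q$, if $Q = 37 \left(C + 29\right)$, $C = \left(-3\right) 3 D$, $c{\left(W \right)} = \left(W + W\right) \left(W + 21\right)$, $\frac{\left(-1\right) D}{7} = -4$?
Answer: $-2673324$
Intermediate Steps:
$D = 28$ ($D = \left(-7\right) \left(-4\right) = 28$)
$c{\left(W \right)} = 2 W \left(21 + W\right)$
$C = -252$ ($C = \left(-3\right) 3 \cdot 28 = \left(-9\right) 28 = -252$)
$Q = -8251$ ($Q = 37 \left(-252 + 29\right) = 37 \left(-223\right) = -8251$)
$c{\left(6 \right)} Q = 2 \cdot 6 \left(21 + 6\right) \left(-8251\right) = 2 \cdot 6 \cdot 27 \left(-8251\right) = 324 \left(-8251\right) = -2673324$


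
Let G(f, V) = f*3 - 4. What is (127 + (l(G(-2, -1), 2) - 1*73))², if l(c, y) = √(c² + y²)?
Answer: 3020 + 216*√26 ≈ 4121.4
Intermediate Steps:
G(f, V) = -4 + 3*f (G(f, V) = 3*f - 4 = -4 + 3*f)
(127 + (l(G(-2, -1), 2) - 1*73))² = (127 + (√((-4 + 3*(-2))² + 2²) - 1*73))² = (127 + (√((-4 - 6)² + 4) - 73))² = (127 + (√((-10)² + 4) - 73))² = (127 + (√(100 + 4) - 73))² = (127 + (√104 - 73))² = (127 + (2*√26 - 73))² = (127 + (-73 + 2*√26))² = (54 + 2*√26)²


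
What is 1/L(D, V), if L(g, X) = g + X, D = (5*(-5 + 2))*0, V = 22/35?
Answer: 35/22 ≈ 1.5909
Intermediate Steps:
V = 22/35 (V = 22*(1/35) = 22/35 ≈ 0.62857)
D = 0 (D = (5*(-3))*0 = -15*0 = 0)
L(g, X) = X + g
1/L(D, V) = 1/(22/35 + 0) = 1/(22/35) = 35/22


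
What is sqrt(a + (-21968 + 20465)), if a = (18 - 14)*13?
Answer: I*sqrt(1451) ≈ 38.092*I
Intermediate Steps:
a = 52 (a = 4*13 = 52)
sqrt(a + (-21968 + 20465)) = sqrt(52 + (-21968 + 20465)) = sqrt(52 - 1503) = sqrt(-1451) = I*sqrt(1451)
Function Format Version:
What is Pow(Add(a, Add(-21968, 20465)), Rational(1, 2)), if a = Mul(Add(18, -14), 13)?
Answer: Mul(I, Pow(1451, Rational(1, 2))) ≈ Mul(38.092, I)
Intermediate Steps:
a = 52 (a = Mul(4, 13) = 52)
Pow(Add(a, Add(-21968, 20465)), Rational(1, 2)) = Pow(Add(52, Add(-21968, 20465)), Rational(1, 2)) = Pow(Add(52, -1503), Rational(1, 2)) = Pow(-1451, Rational(1, 2)) = Mul(I, Pow(1451, Rational(1, 2)))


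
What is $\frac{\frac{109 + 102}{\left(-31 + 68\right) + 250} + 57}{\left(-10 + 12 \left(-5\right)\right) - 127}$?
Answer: $- \frac{16570}{56539} \approx -0.29307$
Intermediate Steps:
$\frac{\frac{109 + 102}{\left(-31 + 68\right) + 250} + 57}{\left(-10 + 12 \left(-5\right)\right) - 127} = \frac{\frac{211}{37 + 250} + 57}{\left(-10 - 60\right) - 127} = \frac{\frac{211}{287} + 57}{-70 - 127} = \frac{211 \cdot \frac{1}{287} + 57}{-197} = \left(\frac{211}{287} + 57\right) \left(- \frac{1}{197}\right) = \frac{16570}{287} \left(- \frac{1}{197}\right) = - \frac{16570}{56539}$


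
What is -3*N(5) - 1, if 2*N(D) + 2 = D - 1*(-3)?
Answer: -10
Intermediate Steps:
N(D) = ½ + D/2 (N(D) = -1 + (D - 1*(-3))/2 = -1 + (D + 3)/2 = -1 + (3 + D)/2 = -1 + (3/2 + D/2) = ½ + D/2)
-3*N(5) - 1 = -3*(½ + (½)*5) - 1 = -3*(½ + 5/2) - 1 = -3*3 - 1 = -9 - 1 = -10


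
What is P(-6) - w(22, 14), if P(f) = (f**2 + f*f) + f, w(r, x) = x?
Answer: 52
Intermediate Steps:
P(f) = f + 2*f**2 (P(f) = (f**2 + f**2) + f = 2*f**2 + f = f + 2*f**2)
P(-6) - w(22, 14) = -6*(1 + 2*(-6)) - 1*14 = -6*(1 - 12) - 14 = -6*(-11) - 14 = 66 - 14 = 52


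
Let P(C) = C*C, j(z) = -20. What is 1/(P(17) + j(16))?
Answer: 1/269 ≈ 0.0037175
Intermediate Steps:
P(C) = C**2
1/(P(17) + j(16)) = 1/(17**2 - 20) = 1/(289 - 20) = 1/269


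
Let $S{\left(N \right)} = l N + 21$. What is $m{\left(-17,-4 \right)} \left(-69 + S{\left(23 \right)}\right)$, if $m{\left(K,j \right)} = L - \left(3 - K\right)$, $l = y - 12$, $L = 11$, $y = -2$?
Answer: $3330$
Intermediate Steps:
$l = -14$ ($l = -2 - 12 = -14$)
$S{\left(N \right)} = 21 - 14 N$ ($S{\left(N \right)} = - 14 N + 21 = 21 - 14 N$)
$m{\left(K,j \right)} = 8 + K$ ($m{\left(K,j \right)} = 11 - \left(3 - K\right) = 11 + \left(-3 + K\right) = 8 + K$)
$m{\left(-17,-4 \right)} \left(-69 + S{\left(23 \right)}\right) = \left(8 - 17\right) \left(-69 + \left(21 - 322\right)\right) = - 9 \left(-69 + \left(21 - 322\right)\right) = - 9 \left(-69 - 301\right) = \left(-9\right) \left(-370\right) = 3330$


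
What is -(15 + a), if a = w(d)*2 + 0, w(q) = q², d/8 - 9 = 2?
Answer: -15503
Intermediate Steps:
d = 88 (d = 72 + 8*2 = 72 + 16 = 88)
a = 15488 (a = 88²*2 + 0 = 7744*2 + 0 = 15488 + 0 = 15488)
-(15 + a) = -(15 + 15488) = -1*15503 = -15503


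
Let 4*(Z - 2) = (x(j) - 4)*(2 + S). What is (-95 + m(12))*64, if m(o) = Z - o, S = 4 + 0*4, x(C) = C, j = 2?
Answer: -6912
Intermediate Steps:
S = 4 (S = 4 + 0 = 4)
Z = -1 (Z = 2 + ((2 - 4)*(2 + 4))/4 = 2 + (-2*6)/4 = 2 + (1/4)*(-12) = 2 - 3 = -1)
m(o) = -1 - o
(-95 + m(12))*64 = (-95 + (-1 - 1*12))*64 = (-95 + (-1 - 12))*64 = (-95 - 13)*64 = -108*64 = -6912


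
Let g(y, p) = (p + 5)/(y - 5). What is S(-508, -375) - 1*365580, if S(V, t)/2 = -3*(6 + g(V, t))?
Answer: -62521076/171 ≈ -3.6562e+5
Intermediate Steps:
g(y, p) = (5 + p)/(-5 + y)
S(V, t) = -36 - 6*(5 + t)/(-5 + V) (S(V, t) = 2*(-3*(6 + (5 + t)/(-5 + V))) = 2*(-18 - 3*(5 + t)/(-5 + V)) = -36 - 6*(5 + t)/(-5 + V))
S(-508, -375) - 1*365580 = 6*(25 - 1*(-375) - 6*(-508))/(-5 - 508) - 1*365580 = 6*(25 + 375 + 3048)/(-513) - 365580 = 6*(-1/513)*3448 - 365580 = -6896/171 - 365580 = -62521076/171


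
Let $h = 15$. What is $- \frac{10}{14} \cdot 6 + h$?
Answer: $\frac{75}{7} \approx 10.714$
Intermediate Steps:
$- \frac{10}{14} \cdot 6 + h = - \frac{10}{14} \cdot 6 + 15 = \left(-10\right) \frac{1}{14} \cdot 6 + 15 = \left(- \frac{5}{7}\right) 6 + 15 = - \frac{30}{7} + 15 = \frac{75}{7}$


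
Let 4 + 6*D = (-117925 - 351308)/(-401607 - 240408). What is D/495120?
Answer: -233203/211916311200 ≈ -1.1004e-6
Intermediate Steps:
D = -233203/428010 (D = -⅔ + ((-117925 - 351308)/(-401607 - 240408))/6 = -⅔ + (-469233/(-642015))/6 = -⅔ + (-469233*(-1/642015))/6 = -⅔ + (⅙)*(52137/71335) = -⅔ + 17379/142670 = -233203/428010 ≈ -0.54485)
D/495120 = -233203/428010/495120 = -233203/428010*1/495120 = -233203/211916311200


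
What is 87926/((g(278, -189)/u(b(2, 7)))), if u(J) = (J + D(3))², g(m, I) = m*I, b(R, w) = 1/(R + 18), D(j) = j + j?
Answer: -643662283/10508400 ≈ -61.252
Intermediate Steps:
D(j) = 2*j
b(R, w) = 1/(18 + R)
g(m, I) = I*m
u(J) = (6 + J)² (u(J) = (J + 2*3)² = (J + 6)² = (6 + J)²)
87926/((g(278, -189)/u(b(2, 7)))) = 87926/(((-189*278)/((6 + 1/(18 + 2))²))) = 87926/((-52542/(6 + 1/20)²)) = 87926/((-52542/((121/20)²))) = 87926/((-52542/14641/400)) = 87926/((-52542*400/14641)) = 87926/(-21016800/14641) = 87926*(-14641/21016800) = -643662283/10508400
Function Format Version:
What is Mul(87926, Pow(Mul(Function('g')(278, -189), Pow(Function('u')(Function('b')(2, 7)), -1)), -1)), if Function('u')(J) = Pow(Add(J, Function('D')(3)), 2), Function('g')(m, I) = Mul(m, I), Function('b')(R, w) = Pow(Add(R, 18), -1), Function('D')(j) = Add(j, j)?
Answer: Rational(-643662283, 10508400) ≈ -61.252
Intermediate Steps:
Function('D')(j) = Mul(2, j)
Function('b')(R, w) = Pow(Add(18, R), -1)
Function('g')(m, I) = Mul(I, m)
Function('u')(J) = Pow(Add(6, J), 2) (Function('u')(J) = Pow(Add(J, Mul(2, 3)), 2) = Pow(Add(J, 6), 2) = Pow(Add(6, J), 2))
Mul(87926, Pow(Mul(Function('g')(278, -189), Pow(Function('u')(Function('b')(2, 7)), -1)), -1)) = Mul(87926, Pow(Mul(Mul(-189, 278), Pow(Pow(Add(6, Pow(Add(18, 2), -1)), 2), -1)), -1)) = Mul(87926, Pow(Mul(-52542, Pow(Pow(Add(6, Pow(20, -1)), 2), -1)), -1)) = Mul(87926, Pow(Mul(-52542, Pow(Pow(Add(6, Rational(1, 20)), 2), -1)), -1)) = Mul(87926, Pow(Mul(-52542, Pow(Pow(Rational(121, 20), 2), -1)), -1)) = Mul(87926, Pow(Mul(-52542, Pow(Rational(14641, 400), -1)), -1)) = Mul(87926, Pow(Mul(-52542, Rational(400, 14641)), -1)) = Mul(87926, Pow(Rational(-21016800, 14641), -1)) = Mul(87926, Rational(-14641, 21016800)) = Rational(-643662283, 10508400)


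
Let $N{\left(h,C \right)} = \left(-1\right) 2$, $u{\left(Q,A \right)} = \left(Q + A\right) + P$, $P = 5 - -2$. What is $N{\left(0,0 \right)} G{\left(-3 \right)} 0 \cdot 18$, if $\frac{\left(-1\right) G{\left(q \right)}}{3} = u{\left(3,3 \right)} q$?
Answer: $0$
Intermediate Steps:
$P = 7$ ($P = 5 + 2 = 7$)
$u{\left(Q,A \right)} = 7 + A + Q$ ($u{\left(Q,A \right)} = \left(Q + A\right) + 7 = \left(A + Q\right) + 7 = 7 + A + Q$)
$G{\left(q \right)} = - 39 q$ ($G{\left(q \right)} = - 3 \left(7 + 3 + 3\right) q = - 3 \cdot 13 q = - 39 q$)
$N{\left(h,C \right)} = -2$
$N{\left(0,0 \right)} G{\left(-3 \right)} 0 \cdot 18 = - 2 \left(\left(-39\right) \left(-3\right)\right) 0 \cdot 18 = \left(-2\right) 117 \cdot 0 \cdot 18 = \left(-234\right) 0 \cdot 18 = 0 \cdot 18 = 0$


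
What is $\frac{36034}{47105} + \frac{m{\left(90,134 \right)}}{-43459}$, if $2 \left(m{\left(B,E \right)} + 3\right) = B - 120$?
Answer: $\frac{1566849496}{2047136195} \approx 0.76539$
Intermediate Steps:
$m{\left(B,E \right)} = -63 + \frac{B}{2}$ ($m{\left(B,E \right)} = -3 + \frac{B - 120}{2} = -3 + \frac{-120 + B}{2} = -3 + \left(-60 + \frac{B}{2}\right) = -63 + \frac{B}{2}$)
$\frac{36034}{47105} + \frac{m{\left(90,134 \right)}}{-43459} = \frac{36034}{47105} + \frac{-63 + \frac{1}{2} \cdot 90}{-43459} = 36034 \cdot \frac{1}{47105} + \left(-63 + 45\right) \left(- \frac{1}{43459}\right) = \frac{36034}{47105} - - \frac{18}{43459} = \frac{36034}{47105} + \frac{18}{43459} = \frac{1566849496}{2047136195}$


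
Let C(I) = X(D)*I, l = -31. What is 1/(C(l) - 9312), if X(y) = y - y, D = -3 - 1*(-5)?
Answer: -1/9312 ≈ -0.00010739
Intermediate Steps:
D = 2 (D = -3 + 5 = 2)
X(y) = 0
C(I) = 0 (C(I) = 0*I = 0)
1/(C(l) - 9312) = 1/(0 - 9312) = 1/(-9312) = -1/9312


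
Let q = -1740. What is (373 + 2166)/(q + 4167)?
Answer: 2539/2427 ≈ 1.0461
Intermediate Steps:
(373 + 2166)/(q + 4167) = (373 + 2166)/(-1740 + 4167) = 2539/2427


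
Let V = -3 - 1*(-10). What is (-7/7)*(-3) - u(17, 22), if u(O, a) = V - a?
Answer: 18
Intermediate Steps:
V = 7 (V = -3 + 10 = 7)
u(O, a) = 7 - a
(-7/7)*(-3) - u(17, 22) = (-7/7)*(-3) - (7 - 1*22) = ((1/7)*(-7))*(-3) - (7 - 22) = -1*(-3) - 1*(-15) = 3 + 15 = 18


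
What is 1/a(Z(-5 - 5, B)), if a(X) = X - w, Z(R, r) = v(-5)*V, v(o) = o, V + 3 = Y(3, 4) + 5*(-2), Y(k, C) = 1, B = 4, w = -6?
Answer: 1/66 ≈ 0.015152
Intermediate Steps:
V = -12 (V = -3 + (1 + 5*(-2)) = -3 + (1 - 10) = -3 - 9 = -12)
Z(R, r) = 60 (Z(R, r) = -5*(-12) = 60)
a(X) = 6 + X (a(X) = X - 1*(-6) = X + 6 = 6 + X)
1/a(Z(-5 - 5, B)) = 1/(6 + 60) = 1/66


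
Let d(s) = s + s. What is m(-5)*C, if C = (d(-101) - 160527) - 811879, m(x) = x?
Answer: 4863040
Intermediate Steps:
d(s) = 2*s
C = -972608 (C = (2*(-101) - 160527) - 811879 = (-202 - 160527) - 811879 = -160729 - 811879 = -972608)
m(-5)*C = -5*(-972608) = 4863040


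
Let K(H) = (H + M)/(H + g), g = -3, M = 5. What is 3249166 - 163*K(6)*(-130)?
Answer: 9980588/3 ≈ 3.3269e+6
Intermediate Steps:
K(H) = (5 + H)/(-3 + H) (K(H) = (H + 5)/(H - 3) = (5 + H)/(-3 + H))
3249166 - 163*K(6)*(-130) = 3249166 - 163*((5 + 6)/(-3 + 6))*(-130) = 3249166 - 163*(11/3)*(-130) = 3249166 - 1793*(-130)/3 = 3249166 - 1*(-233090/3) = 3249166 + 233090/3 = 9980588/3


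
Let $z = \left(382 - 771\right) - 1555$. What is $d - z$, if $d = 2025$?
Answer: $3969$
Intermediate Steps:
$z = -1944$ ($z = -389 - 1555 = -1944$)
$d - z = 2025 - -1944 = 2025 + 1944 = 3969$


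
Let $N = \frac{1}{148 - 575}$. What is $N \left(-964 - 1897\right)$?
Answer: $\frac{2861}{427} \approx 6.7002$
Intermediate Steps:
$N = - \frac{1}{427}$ ($N = \frac{1}{-427} = - \frac{1}{427} \approx -0.0023419$)
$N \left(-964 - 1897\right) = - \frac{-964 - 1897}{427} = \left(- \frac{1}{427}\right) \left(-2861\right) = \frac{2861}{427}$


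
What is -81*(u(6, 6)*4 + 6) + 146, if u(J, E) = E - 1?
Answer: -1960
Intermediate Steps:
u(J, E) = -1 + E
-81*(u(6, 6)*4 + 6) + 146 = -81*((-1 + 6)*4 + 6) + 146 = -81*(5*4 + 6) + 146 = -81*(20 + 6) + 146 = -81*26 + 146 = -2106 + 146 = -1960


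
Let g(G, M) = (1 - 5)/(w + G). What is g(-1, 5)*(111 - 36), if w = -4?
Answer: 60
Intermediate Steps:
g(G, M) = -4/(-4 + G) (g(G, M) = (1 - 5)/(-4 + G) = -4/(-4 + G))
g(-1, 5)*(111 - 36) = (-4/(-4 - 1))*(111 - 36) = -4/(-5)*75 = -4*(-⅕)*75 = (⅘)*75 = 60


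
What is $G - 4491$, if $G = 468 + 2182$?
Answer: $-1841$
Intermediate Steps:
$G = 2650$
$G - 4491 = 2650 - 4491 = -1841$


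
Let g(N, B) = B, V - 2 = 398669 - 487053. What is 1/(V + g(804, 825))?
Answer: -1/87557 ≈ -1.1421e-5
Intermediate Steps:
V = -88382 (V = 2 + (398669 - 487053) = 2 - 88384 = -88382)
1/(V + g(804, 825)) = 1/(-88382 + 825) = 1/(-87557) = -1/87557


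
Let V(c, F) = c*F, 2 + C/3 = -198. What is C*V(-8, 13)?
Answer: 62400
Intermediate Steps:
C = -600 (C = -6 + 3*(-198) = -6 - 594 = -600)
V(c, F) = F*c
C*V(-8, 13) = -7800*(-8) = -600*(-104) = 62400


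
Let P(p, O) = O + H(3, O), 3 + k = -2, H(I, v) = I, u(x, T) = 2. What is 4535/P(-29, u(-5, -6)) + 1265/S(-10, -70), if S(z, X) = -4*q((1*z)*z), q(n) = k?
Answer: 3881/4 ≈ 970.25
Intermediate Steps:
k = -5 (k = -3 - 2 = -5)
P(p, O) = 3 + O (P(p, O) = O + 3 = 3 + O)
q(n) = -5
S(z, X) = 20 (S(z, X) = -4*(-5) = 20)
4535/P(-29, u(-5, -6)) + 1265/S(-10, -70) = 4535/(3 + 2) + 1265/20 = 4535/5 + 1265*(1/20) = 4535*(⅕) + 253/4 = 907 + 253/4 = 3881/4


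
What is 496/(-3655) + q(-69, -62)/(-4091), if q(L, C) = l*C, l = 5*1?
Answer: -896086/14952605 ≈ -0.059928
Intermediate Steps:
l = 5
q(L, C) = 5*C
496/(-3655) + q(-69, -62)/(-4091) = 496/(-3655) + (5*(-62))/(-4091) = 496*(-1/3655) - 310*(-1/4091) = -496/3655 + 310/4091 = -896086/14952605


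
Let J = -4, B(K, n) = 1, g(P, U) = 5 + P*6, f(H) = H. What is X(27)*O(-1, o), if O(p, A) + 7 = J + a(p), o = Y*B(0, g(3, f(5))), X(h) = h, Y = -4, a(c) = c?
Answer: -324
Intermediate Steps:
g(P, U) = 5 + 6*P
o = -4 (o = -4*1 = -4)
O(p, A) = -11 + p (O(p, A) = -7 + (-4 + p) = -11 + p)
X(27)*O(-1, o) = 27*(-11 - 1) = 27*(-12) = -324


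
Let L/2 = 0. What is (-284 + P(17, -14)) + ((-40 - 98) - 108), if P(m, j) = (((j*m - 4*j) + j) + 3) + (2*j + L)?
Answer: -751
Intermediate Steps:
L = 0 (L = 2*0 = 0)
P(m, j) = 3 - j + j*m (P(m, j) = (((j*m - 4*j) + j) + 3) + (2*j + 0) = (((-4*j + j*m) + j) + 3) + 2*j = ((-3*j + j*m) + 3) + 2*j = (3 - 3*j + j*m) + 2*j = 3 - j + j*m)
(-284 + P(17, -14)) + ((-40 - 98) - 108) = (-284 + (3 - 1*(-14) - 14*17)) + ((-40 - 98) - 108) = (-284 + (3 + 14 - 238)) + (-138 - 108) = (-284 - 221) - 246 = -505 - 246 = -751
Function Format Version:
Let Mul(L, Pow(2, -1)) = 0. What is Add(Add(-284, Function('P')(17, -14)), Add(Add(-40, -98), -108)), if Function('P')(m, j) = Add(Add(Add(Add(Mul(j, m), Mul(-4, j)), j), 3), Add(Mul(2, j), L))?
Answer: -751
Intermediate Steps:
L = 0 (L = Mul(2, 0) = 0)
Function('P')(m, j) = Add(3, Mul(-1, j), Mul(j, m)) (Function('P')(m, j) = Add(Add(Add(Add(Mul(j, m), Mul(-4, j)), j), 3), Add(Mul(2, j), 0)) = Add(Add(Add(Add(Mul(-4, j), Mul(j, m)), j), 3), Mul(2, j)) = Add(Add(Add(Mul(-3, j), Mul(j, m)), 3), Mul(2, j)) = Add(Add(3, Mul(-3, j), Mul(j, m)), Mul(2, j)) = Add(3, Mul(-1, j), Mul(j, m)))
Add(Add(-284, Function('P')(17, -14)), Add(Add(-40, -98), -108)) = Add(Add(-284, Add(3, Mul(-1, -14), Mul(-14, 17))), Add(Add(-40, -98), -108)) = Add(Add(-284, Add(3, 14, -238)), Add(-138, -108)) = Add(Add(-284, -221), -246) = Add(-505, -246) = -751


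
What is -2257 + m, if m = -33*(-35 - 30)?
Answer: -112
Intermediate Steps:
m = 2145 (m = -33*(-65) = 2145)
-2257 + m = -2257 + 2145 = -112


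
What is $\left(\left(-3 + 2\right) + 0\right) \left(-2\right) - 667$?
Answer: $-665$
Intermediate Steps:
$\left(\left(-3 + 2\right) + 0\right) \left(-2\right) - 667 = \left(-1 + 0\right) \left(-2\right) - 667 = \left(-1\right) \left(-2\right) - 667 = 2 - 667 = -665$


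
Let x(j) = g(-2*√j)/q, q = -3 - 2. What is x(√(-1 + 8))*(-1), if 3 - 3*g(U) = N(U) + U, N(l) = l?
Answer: ⅕ + 4*7^(¼)/15 ≈ 0.63375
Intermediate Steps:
q = -5
g(U) = 1 - 2*U/3 (g(U) = 1 - (U + U)/3 = 1 - 2*U/3)
x(j) = -⅕ - 4*√j/15 (x(j) = (1 - (-4)*√j/3)/(-5) = (1 + 4*√j/3)*(-⅕) = -⅕ - 4*√j/15)
x(√(-1 + 8))*(-1) = (-⅕ - 4*(-1 + 8)^(¼)/15)*(-1) = (-⅕ - 4*7^(¼)/15)*(-1) = ⅕ + 4*7^(¼)/15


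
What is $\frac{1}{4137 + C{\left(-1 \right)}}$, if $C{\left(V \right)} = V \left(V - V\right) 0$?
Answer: $\frac{1}{4137} \approx 0.00024172$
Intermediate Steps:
$C{\left(V \right)} = 0$ ($C{\left(V \right)} = V 0 \cdot 0 = 0 \cdot 0 = 0$)
$\frac{1}{4137 + C{\left(-1 \right)}} = \frac{1}{4137 + 0} = \frac{1}{4137}$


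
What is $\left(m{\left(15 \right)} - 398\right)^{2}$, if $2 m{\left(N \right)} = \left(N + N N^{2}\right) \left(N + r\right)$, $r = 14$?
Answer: $2377245049$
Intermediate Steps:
$m{\left(N \right)} = \frac{\left(14 + N\right) \left(N + N^{3}\right)}{2}$ ($m{\left(N \right)} = \frac{\left(N + N N^{2}\right) \left(N + 14\right)}{2} = \frac{\left(N + N^{3}\right) \left(14 + N\right)}{2} = \frac{\left(14 + N\right) \left(N + N^{3}\right)}{2}$)
$\left(m{\left(15 \right)} - 398\right)^{2} = \left(\frac{1}{2} \cdot 15 \left(14 + 15 + 15^{3} + 14 \cdot 15^{2}\right) - 398\right)^{2} = \left(\frac{1}{2} \cdot 15 \left(14 + 15 + 3375 + 14 \cdot 225\right) - 398\right)^{2} = \left(\frac{1}{2} \cdot 15 \left(14 + 15 + 3375 + 3150\right) - 398\right)^{2} = \left(\frac{1}{2} \cdot 15 \cdot 6554 - 398\right)^{2} = \left(49155 - 398\right)^{2} = 48757^{2} = 2377245049$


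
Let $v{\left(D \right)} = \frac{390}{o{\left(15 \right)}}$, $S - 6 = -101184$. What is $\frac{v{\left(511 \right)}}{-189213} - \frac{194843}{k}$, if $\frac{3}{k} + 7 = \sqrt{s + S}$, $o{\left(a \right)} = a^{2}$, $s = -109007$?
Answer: $\frac{1290338999539}{2838195} - \frac{194843 i \sqrt{210185}}{3} \approx 4.5463 \cdot 10^{5} - 2.9776 \cdot 10^{7} i$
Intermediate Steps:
$S = -101178$ ($S = 6 - 101184 = -101178$)
$k = \frac{3}{-7 + i \sqrt{210185}}$ ($k = \frac{3}{-7 + \sqrt{-109007 - 101178}} = \frac{3}{-7 + \sqrt{-210185}} = \frac{3}{-7 + i \sqrt{210185}} \approx -9.9889 \cdot 10^{-5} - 0.0065421 i$)
$v{\left(D \right)} = \frac{26}{15}$ ($v{\left(D \right)} = \frac{390}{15^{2}} = \frac{390}{225} = 390 \cdot \frac{1}{225} = \frac{26}{15}$)
$\frac{v{\left(511 \right)}}{-189213} - \frac{194843}{k} = \frac{26}{15 \left(-189213\right)} - \frac{194843}{- \frac{7}{70078} - \frac{i \sqrt{210185}}{70078}} = \frac{26}{15} \left(- \frac{1}{189213}\right) - \frac{194843}{- \frac{7}{70078} - \frac{i \sqrt{210185}}{70078}} = - \frac{26}{2838195} - \frac{194843}{- \frac{7}{70078} - \frac{i \sqrt{210185}}{70078}}$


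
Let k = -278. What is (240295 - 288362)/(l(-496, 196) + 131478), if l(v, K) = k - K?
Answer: -48067/131004 ≈ -0.36691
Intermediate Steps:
l(v, K) = -278 - K
(240295 - 288362)/(l(-496, 196) + 131478) = (240295 - 288362)/((-278 - 1*196) + 131478) = -48067/((-278 - 196) + 131478) = -48067/(-474 + 131478) = -48067/131004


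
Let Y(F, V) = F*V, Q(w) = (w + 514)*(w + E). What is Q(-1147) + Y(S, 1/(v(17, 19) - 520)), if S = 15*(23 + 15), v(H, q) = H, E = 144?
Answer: 319353627/503 ≈ 6.3490e+5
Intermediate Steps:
Q(w) = (144 + w)*(514 + w) (Q(w) = (w + 514)*(w + 144) = (514 + w)*(144 + w) = (144 + w)*(514 + w))
S = 570 (S = 15*38 = 570)
Q(-1147) + Y(S, 1/(v(17, 19) - 520)) = (74016 + (-1147)**2 + 658*(-1147)) + 570/(17 - 520) = (74016 + 1315609 - 754726) + 570/(-503) = 634899 + 570*(-1/503) = 634899 - 570/503 = 319353627/503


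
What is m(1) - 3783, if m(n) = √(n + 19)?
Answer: -3783 + 2*√5 ≈ -3778.5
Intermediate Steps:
m(n) = √(19 + n)
m(1) - 3783 = √(19 + 1) - 3783 = √20 - 3783 = 2*√5 - 3783 = -3783 + 2*√5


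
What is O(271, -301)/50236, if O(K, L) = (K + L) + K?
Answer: 241/50236 ≈ 0.0047974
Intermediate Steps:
O(K, L) = L + 2*K
O(271, -301)/50236 = (-301 + 2*271)/50236 = (-301 + 542)*(1/50236) = 241*(1/50236) = 241/50236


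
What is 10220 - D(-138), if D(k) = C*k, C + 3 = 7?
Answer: 10772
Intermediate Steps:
C = 4 (C = -3 + 7 = 4)
D(k) = 4*k
10220 - D(-138) = 10220 - 4*(-138) = 10220 - 1*(-552) = 10220 + 552 = 10772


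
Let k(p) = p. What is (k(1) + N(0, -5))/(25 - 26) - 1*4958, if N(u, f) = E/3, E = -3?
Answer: -4958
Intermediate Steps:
N(u, f) = -1 (N(u, f) = -3/3 = -3*⅓ = -1)
(k(1) + N(0, -5))/(25 - 26) - 1*4958 = (1 - 1)/(25 - 26) - 1*4958 = 0/(-1) - 4958 = -1*0 - 4958 = 0 - 4958 = -4958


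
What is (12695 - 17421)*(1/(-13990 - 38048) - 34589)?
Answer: 4253263851029/26019 ≈ 1.6347e+8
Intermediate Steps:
(12695 - 17421)*(1/(-13990 - 38048) - 34589) = -4726*(1/(-52038) - 34589) = -4726*(-1/52038 - 34589) = -4726*(-1799942383/52038) = 4253263851029/26019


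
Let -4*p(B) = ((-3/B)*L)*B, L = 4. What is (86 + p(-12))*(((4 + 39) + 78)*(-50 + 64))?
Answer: 150766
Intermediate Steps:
p(B) = 3 (p(B) = --3/B*4*B/4 = -(-12/B)*B/4 = -¼*(-12) = 3)
(86 + p(-12))*(((4 + 39) + 78)*(-50 + 64)) = (86 + 3)*(((4 + 39) + 78)*(-50 + 64)) = 89*((43 + 78)*14) = 89*(121*14) = 89*1694 = 150766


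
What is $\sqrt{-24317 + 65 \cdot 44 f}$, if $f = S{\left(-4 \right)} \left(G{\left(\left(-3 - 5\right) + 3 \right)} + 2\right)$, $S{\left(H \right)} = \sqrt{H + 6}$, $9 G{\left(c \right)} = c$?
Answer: $\frac{\sqrt{-218853 + 37180 \sqrt{2}}}{3} \approx 135.92 i$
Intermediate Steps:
$G{\left(c \right)} = \frac{c}{9}$
$S{\left(H \right)} = \sqrt{6 + H}$
$f = \frac{13 \sqrt{2}}{9}$ ($f = \sqrt{6 - 4} \left(\frac{\left(-3 - 5\right) + 3}{9} + 2\right) = \sqrt{2} \left(\frac{-8 + 3}{9} + 2\right) = \sqrt{2} \left(\frac{1}{9} \left(-5\right) + 2\right) = \sqrt{2} \left(- \frac{5}{9} + 2\right) = \sqrt{2} \cdot \frac{13}{9} = \frac{13 \sqrt{2}}{9} \approx 2.0428$)
$\sqrt{-24317 + 65 \cdot 44 f} = \sqrt{-24317 + 65 \cdot 44 \frac{13 \sqrt{2}}{9}} = \sqrt{-24317 + 2860 \frac{13 \sqrt{2}}{9}} = \sqrt{-24317 + \frac{37180 \sqrt{2}}{9}}$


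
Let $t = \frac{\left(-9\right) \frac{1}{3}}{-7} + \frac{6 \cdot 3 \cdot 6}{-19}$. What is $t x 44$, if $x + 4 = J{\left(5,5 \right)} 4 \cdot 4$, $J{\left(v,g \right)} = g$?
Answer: $- \frac{123024}{7} \approx -17575.0$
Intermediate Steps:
$x = 76$ ($x = -4 + 5 \cdot 4 \cdot 4 = -4 + 20 \cdot 4 = -4 + 80 = 76$)
$t = - \frac{699}{133}$ ($t = \left(-9\right) \frac{1}{3} \left(- \frac{1}{7}\right) + 18 \cdot 6 \left(- \frac{1}{19}\right) = \left(-3\right) \left(- \frac{1}{7}\right) + 108 \left(- \frac{1}{19}\right) = \frac{3}{7} - \frac{108}{19} = - \frac{699}{133} \approx -5.2556$)
$t x 44 = \left(- \frac{699}{133}\right) 76 \cdot 44 = \left(- \frac{2796}{7}\right) 44 = - \frac{123024}{7}$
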